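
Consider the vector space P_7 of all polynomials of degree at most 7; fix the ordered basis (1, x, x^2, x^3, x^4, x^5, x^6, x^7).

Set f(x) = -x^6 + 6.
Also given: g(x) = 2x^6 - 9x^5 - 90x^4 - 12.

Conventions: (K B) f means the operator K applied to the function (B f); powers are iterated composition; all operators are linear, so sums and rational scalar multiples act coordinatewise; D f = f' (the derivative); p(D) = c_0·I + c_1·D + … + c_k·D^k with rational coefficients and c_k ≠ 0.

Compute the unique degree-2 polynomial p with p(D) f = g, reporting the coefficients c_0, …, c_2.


D^0 f = -x^6 + 6
D^1 f = -6x^5
D^2 f = -30x^4
matching coefficients of g against c_0 f + c_1 Df + … from the top degree down determines the c_i
solution: c_0 = -2, c_1 = 3/2, c_2 = 3

p(D) = -2·I + (3/2)·D + 3·D^2, i.e. c_0 = -2, c_1 = 3/2, c_2 = 3


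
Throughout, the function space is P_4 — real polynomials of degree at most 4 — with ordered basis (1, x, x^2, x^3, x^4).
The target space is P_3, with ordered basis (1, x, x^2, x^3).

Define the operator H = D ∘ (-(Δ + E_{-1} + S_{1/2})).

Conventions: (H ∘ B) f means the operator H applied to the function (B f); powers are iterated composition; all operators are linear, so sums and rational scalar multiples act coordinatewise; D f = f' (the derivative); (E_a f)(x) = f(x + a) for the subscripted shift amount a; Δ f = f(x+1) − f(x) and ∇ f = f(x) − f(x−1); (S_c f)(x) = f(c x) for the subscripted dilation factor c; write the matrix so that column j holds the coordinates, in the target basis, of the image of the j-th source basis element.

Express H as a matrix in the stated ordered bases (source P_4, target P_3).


the matrix is [[0, -3/2, 0, -6, 0]; [0, 0, -5/2, 0, -24]; [0, 0, 0, -27/8, 0]; [0, 0, 0, 0, -17/4]] (rows listed top to bottom)

image of 1: 0
image of x: -3/2
image of x^2: -(5/2)x
image of x^3: -(27/8)x^2 - 6
image of x^4: -(17/4)x^3 - 24x
each image's coordinates form column j of the matrix


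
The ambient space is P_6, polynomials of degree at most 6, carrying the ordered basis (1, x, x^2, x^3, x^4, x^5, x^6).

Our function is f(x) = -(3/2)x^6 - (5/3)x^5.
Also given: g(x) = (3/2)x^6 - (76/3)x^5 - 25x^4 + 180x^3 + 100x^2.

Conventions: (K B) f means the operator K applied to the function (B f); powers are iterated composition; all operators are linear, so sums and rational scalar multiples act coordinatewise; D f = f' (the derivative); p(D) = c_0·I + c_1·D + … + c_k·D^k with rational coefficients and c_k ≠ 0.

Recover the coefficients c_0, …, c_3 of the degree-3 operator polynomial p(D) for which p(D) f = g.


c_0 = -1, c_1 = 3, c_2 = 0, c_3 = -1

D^0 f = -(3/2)x^6 - (5/3)x^5
D^1 f = -9x^5 - (25/3)x^4
D^2 f = -45x^4 - (100/3)x^3
D^3 f = -180x^3 - 100x^2
matching coefficients of g against c_0 f + c_1 Df + … from the top degree down determines the c_i
solution: c_0 = -1, c_1 = 3, c_2 = 0, c_3 = -1


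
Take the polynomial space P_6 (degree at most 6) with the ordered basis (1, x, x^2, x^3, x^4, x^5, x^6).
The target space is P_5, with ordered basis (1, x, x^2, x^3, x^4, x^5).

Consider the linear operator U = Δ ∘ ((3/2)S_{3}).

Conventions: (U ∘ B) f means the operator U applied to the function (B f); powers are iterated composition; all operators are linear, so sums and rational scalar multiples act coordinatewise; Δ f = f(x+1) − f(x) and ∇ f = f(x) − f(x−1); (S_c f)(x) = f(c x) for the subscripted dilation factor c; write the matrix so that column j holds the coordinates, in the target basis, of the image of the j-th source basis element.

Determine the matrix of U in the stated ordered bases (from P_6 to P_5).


the matrix is [[0, 9/2, 27/2, 81/2, 243/2, 729/2, 2187/2]; [0, 0, 27, 243/2, 486, 3645/2, 6561]; [0, 0, 0, 243/2, 729, 3645, 32805/2]; [0, 0, 0, 0, 486, 3645, 21870]; [0, 0, 0, 0, 0, 3645/2, 32805/2]; [0, 0, 0, 0, 0, 0, 6561]] (rows listed top to bottom)

image of 1: 0
image of x: 9/2
image of x^2: 27x + 27/2
image of x^3: (243/2)x^2 + (243/2)x + 81/2
image of x^4: 486x^3 + 729x^2 + 486x + 243/2
image of x^5: (3645/2)x^4 + 3645x^3 + 3645x^2 + (3645/2)x + 729/2
image of x^6: 6561x^5 + (32805/2)x^4 + 21870x^3 + (32805/2)x^2 + 6561x + 2187/2
each image's coordinates form column j of the matrix


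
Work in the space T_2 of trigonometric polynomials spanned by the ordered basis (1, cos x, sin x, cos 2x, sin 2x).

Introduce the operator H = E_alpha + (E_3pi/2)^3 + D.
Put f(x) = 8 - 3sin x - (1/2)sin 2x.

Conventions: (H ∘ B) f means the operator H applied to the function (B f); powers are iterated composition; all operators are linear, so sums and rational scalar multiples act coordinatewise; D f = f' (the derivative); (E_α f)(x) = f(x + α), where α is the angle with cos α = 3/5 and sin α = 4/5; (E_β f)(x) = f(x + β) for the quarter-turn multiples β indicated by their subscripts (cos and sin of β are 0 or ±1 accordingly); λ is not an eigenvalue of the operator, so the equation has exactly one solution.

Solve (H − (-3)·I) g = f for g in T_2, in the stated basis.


write g with unknown coordinates in the stated basis and equate coefficients in (H − (-3)·I) g = f
solving from the highest basis element down gives g = 8/5 + (21/52)cos x - (27/52)sin x + (37/293)cos 2x - (43/586)sin 2x
check: H g = 16/5 - (63/52)cos x - (75/52)sin x - (111/293)cos 2x - (82/293)sin 2x
so H g − (-3)·g = 8 - 3sin x - (1/2)sin 2x = f ✓

g(x) = 8/5 + (21/52)cos x - (27/52)sin x + (37/293)cos 2x - (43/586)sin 2x


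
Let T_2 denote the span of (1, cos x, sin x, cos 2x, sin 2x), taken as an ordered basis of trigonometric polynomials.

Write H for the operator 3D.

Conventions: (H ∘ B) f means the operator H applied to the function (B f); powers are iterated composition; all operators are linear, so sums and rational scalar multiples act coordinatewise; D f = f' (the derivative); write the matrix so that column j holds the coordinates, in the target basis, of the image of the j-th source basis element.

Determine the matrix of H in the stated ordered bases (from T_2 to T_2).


image of 1: 0
image of cos x: -3sin x
image of sin x: 3cos x
image of cos 2x: -6sin 2x
image of sin 2x: 6cos 2x
each image's coordinates form column j of the matrix

the matrix is [[0, 0, 0, 0, 0]; [0, 0, 3, 0, 0]; [0, -3, 0, 0, 0]; [0, 0, 0, 0, 6]; [0, 0, 0, -6, 0]] (rows listed top to bottom)


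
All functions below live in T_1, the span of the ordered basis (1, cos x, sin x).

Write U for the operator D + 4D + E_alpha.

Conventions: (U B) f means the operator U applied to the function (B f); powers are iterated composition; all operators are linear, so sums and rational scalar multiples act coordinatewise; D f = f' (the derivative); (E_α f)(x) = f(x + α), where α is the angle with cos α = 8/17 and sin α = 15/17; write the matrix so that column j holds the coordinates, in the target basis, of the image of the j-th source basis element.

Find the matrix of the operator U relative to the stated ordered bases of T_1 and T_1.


image of 1: 1
image of cos x: (8/17)cos x - (100/17)sin x
image of sin x: (100/17)cos x + (8/17)sin x
each image's coordinates form column j of the matrix

the matrix is [[1, 0, 0]; [0, 8/17, 100/17]; [0, -100/17, 8/17]] (rows listed top to bottom)


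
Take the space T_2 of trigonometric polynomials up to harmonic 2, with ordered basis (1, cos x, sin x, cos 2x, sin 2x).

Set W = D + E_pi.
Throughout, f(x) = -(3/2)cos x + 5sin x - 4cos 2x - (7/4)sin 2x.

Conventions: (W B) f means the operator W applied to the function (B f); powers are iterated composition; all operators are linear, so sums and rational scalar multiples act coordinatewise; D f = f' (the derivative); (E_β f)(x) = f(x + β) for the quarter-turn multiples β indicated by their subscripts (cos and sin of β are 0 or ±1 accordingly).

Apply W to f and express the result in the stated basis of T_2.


g(x) = (13/2)cos x - (7/2)sin x - (15/2)cos 2x + (25/4)sin 2x

D f = 5cos x + (3/2)sin x - (7/2)cos 2x + 8sin 2x
E_pi f = (3/2)cos x - 5sin x - 4cos 2x - (7/4)sin 2x
(D + E_pi) f = (13/2)cos x - (7/2)sin x - (15/2)cos 2x + (25/4)sin 2x


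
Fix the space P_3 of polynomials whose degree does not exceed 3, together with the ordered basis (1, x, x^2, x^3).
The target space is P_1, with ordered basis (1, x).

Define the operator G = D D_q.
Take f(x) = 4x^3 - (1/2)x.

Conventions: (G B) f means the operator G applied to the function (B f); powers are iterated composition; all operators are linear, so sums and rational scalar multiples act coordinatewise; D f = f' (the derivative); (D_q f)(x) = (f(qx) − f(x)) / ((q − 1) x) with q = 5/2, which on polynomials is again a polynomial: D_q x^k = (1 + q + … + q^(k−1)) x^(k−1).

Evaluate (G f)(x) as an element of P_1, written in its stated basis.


D_q f = 39x^2 - 1/2
D D_q f = 78x

the image equals g(x) = 78x


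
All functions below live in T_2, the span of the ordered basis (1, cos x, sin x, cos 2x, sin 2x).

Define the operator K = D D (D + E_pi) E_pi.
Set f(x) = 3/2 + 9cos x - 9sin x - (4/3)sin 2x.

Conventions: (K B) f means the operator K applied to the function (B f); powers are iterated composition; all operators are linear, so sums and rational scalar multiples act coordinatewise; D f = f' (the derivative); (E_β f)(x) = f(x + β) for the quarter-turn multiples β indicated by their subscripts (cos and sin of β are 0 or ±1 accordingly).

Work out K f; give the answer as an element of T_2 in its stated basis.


E_pi f = 3/2 - 9cos x + 9sin x - (4/3)sin 2x
D E_pi f = 9cos x + 9sin x - (8/3)cos 2x
E_pi E_pi f = 3/2 + 9cos x - 9sin x - (4/3)sin 2x
(D + E_pi) E_pi f = 3/2 + 18cos x - (8/3)cos 2x - (4/3)sin 2x
D (D + E_pi) E_pi f = -18sin x - (8/3)cos 2x + (16/3)sin 2x
D D (D + E_pi) E_pi f = -18cos x + (32/3)cos 2x + (16/3)sin 2x

g(x) = -18cos x + (32/3)cos 2x + (16/3)sin 2x


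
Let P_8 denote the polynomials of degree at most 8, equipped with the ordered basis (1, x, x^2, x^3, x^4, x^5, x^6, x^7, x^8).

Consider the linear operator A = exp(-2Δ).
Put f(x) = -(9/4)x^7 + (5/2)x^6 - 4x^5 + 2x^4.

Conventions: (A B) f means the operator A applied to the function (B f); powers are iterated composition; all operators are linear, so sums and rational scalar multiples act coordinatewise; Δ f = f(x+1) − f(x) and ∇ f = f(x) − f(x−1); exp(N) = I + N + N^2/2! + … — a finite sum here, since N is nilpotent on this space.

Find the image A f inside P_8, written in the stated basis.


the image equals g(x) = -(9/4)x^7 + 34x^6 - (257/2)x^5 - (81/2)x^4 + (953/2)x^3 + (761/2)x^2 - (967/2)x - 583/2

order-1 term: (63/2)x^6 + (129/2)x^5 + (245/2)x^4 + (243/2)x^3 + (151/2)x^2 + (51/2)x + 7/2
order-2 term: -189x^5 - 795x^4 - 1765x^3 - 2217x^2 - 1517x - 441
order-3 term: 630x^4 + 3380x^3 + 7970x^2 + 9236x + 4322
order-4 term: -1260x^3 - 6960x^2 - 14300x - 10608
order-5 term: 1512x^2 + 7080x + 9008
order-6 term: -1008x - 2864
order-7 term: 288
the series for exp(-2Δ) f terminates at order 7
exp(-2Δ) f = -(9/4)x^7 + 34x^6 - (257/2)x^5 - (81/2)x^4 + (953/2)x^3 + (761/2)x^2 - (967/2)x - 583/2


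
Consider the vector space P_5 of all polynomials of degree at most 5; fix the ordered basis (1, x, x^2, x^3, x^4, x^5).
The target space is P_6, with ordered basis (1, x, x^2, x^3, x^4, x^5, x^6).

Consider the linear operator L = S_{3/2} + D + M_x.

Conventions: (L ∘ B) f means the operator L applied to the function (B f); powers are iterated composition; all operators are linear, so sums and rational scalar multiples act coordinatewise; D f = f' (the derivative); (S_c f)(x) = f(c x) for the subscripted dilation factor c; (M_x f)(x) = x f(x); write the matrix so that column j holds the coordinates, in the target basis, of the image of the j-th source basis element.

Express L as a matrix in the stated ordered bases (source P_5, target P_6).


image of 1: x + 1
image of x: x^2 + (3/2)x + 1
image of x^2: x^3 + (9/4)x^2 + 2x
image of x^3: x^4 + (27/8)x^3 + 3x^2
image of x^4: x^5 + (81/16)x^4 + 4x^3
image of x^5: x^6 + (243/32)x^5 + 5x^4
each image's coordinates form column j of the matrix

the matrix is [[1, 1, 0, 0, 0, 0]; [1, 3/2, 2, 0, 0, 0]; [0, 1, 9/4, 3, 0, 0]; [0, 0, 1, 27/8, 4, 0]; [0, 0, 0, 1, 81/16, 5]; [0, 0, 0, 0, 1, 243/32]; [0, 0, 0, 0, 0, 1]] (rows listed top to bottom)


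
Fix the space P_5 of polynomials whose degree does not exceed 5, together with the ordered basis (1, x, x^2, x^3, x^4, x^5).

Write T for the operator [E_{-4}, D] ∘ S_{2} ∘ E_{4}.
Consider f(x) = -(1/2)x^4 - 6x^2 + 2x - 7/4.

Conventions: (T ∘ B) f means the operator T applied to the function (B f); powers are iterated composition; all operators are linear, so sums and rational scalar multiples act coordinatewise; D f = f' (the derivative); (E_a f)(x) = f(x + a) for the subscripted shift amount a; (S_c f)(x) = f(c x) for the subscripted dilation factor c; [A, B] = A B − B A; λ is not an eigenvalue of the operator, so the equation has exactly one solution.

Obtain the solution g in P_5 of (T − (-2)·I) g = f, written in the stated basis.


the image equals g(x) = -(1/4)x^4 - 3x^2 + x - 7/8

write g with unknown coordinates in the stated basis and equate coefficients in (T − (-2)·I) g = f
solving from the highest basis element down gives g = -(1/4)x^4 - 3x^2 + x - 7/8
check: T g = 0
so T g − (-2)·g = -(1/2)x^4 - 6x^2 + 2x - 7/4 = f ✓


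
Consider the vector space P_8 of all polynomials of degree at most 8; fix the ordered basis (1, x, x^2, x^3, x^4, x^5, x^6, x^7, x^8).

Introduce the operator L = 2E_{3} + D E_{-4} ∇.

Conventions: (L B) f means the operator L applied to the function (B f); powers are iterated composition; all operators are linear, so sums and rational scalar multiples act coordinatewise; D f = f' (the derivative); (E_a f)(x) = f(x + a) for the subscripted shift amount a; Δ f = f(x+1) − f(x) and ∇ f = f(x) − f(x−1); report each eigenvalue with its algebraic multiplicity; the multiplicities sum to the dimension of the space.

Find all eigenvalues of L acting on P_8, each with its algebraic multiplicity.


image of 1: 2
image of x: 2x + 6
image of x^2: 2x^2 + 12x + 20
image of x^3: 2x^3 + 18x^2 + 60x + 27
image of x^4: 2x^4 + 24x^3 + 120x^2 + 108x + 406
image of x^5: 2x^5 + 30x^4 + 200x^3 + 270x^2 + 2030x - 1359
image of x^6: 2x^6 + 36x^5 + 300x^4 + 540x^3 + 6090x^2 - 8154x + 14064
image of x^7: 2x^7 + 42x^6 + 420x^5 + 945x^4 + 14210x^3 - 28539x^2 + 98448x - 76329
image of x^8: 2x^8 + 48x^7 + 560x^6 + 1512x^5 + 28420x^4 - 76104x^3 + 393792x^2 - 610632x + 507050
the matrix is upper triangular; its diagonal is (2, 2, 2, 2, 2, 2, 2, 2, 2)
for a triangular matrix the eigenvalues are the diagonal entries, with algebraic multiplicity their repetition count

λ = 2 (multiplicity 9)


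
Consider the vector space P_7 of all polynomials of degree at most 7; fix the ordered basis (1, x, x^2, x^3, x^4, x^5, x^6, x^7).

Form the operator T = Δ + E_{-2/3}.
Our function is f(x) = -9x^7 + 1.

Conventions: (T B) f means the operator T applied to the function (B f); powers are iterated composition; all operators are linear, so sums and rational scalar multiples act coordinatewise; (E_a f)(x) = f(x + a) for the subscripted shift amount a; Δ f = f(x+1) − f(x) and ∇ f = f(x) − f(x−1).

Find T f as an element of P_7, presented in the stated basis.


Δ f = -63x^6 - 189x^5 - 315x^4 - 315x^3 - 189x^2 - 63x - 9
E_{-2/3} f = -9x^7 + 42x^6 - 84x^5 + (280/3)x^4 - (560/9)x^3 + (224/9)x^2 - (448/81)x + 371/243
(Δ + E_{-2/3}) f = -9x^7 - 21x^6 - 273x^5 - (665/3)x^4 - (3395/9)x^3 - (1477/9)x^2 - (5551/81)x - 1816/243

the image equals g(x) = -9x^7 - 21x^6 - 273x^5 - (665/3)x^4 - (3395/9)x^3 - (1477/9)x^2 - (5551/81)x - 1816/243


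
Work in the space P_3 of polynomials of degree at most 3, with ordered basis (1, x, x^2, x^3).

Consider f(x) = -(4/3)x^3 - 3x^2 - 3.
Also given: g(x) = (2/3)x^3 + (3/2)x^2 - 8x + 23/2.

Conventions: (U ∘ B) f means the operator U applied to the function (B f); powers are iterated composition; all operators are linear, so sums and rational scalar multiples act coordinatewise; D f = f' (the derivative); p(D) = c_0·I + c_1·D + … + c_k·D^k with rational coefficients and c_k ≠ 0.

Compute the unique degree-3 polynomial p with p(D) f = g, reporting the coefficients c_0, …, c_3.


D^0 f = -(4/3)x^3 - 3x^2 - 3
D^1 f = -4x^2 - 6x
D^2 f = -8x - 6
D^3 f = -8
matching coefficients of g against c_0 f + c_1 Df + … from the top degree down determines the c_i
solution: c_0 = -1/2, c_1 = 0, c_2 = 1, c_3 = -2

p(D) = -(1/2)·I + D^2 − 2·D^3, i.e. c_0 = -1/2, c_1 = 0, c_2 = 1, c_3 = -2


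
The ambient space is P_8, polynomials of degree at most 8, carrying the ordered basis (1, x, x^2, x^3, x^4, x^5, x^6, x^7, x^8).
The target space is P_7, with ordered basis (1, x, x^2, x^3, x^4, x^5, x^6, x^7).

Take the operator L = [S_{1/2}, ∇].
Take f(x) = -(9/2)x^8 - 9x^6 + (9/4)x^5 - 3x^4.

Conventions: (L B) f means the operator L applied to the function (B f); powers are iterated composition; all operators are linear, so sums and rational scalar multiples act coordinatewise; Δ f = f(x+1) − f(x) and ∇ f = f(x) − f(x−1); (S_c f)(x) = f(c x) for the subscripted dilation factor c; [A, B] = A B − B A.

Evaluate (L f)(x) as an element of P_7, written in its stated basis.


∇ f = -36x^7 + 126x^6 - 306x^5 + (1845/4)x^4 - (933/2)x^3 + (603/2)x^2 - (453/4)x + 75/4
S_{1/2} ∇ f = -(9/32)x^7 + (63/32)x^6 - (153/16)x^5 + (1845/64)x^4 - (933/16)x^3 + (603/8)x^2 - (453/8)x + 75/4
S_{1/2} f = -(9/512)x^8 - (9/64)x^6 + (9/128)x^5 - (3/16)x^4
∇ S_{1/2} f = -(9/64)x^7 + (63/128)x^6 - (117/64)x^5 + (945/256)x^4 - (21/4)x^3 + (567/128)x^2 - (267/128)x + 213/512
[S_{1/2}, ∇] f = -(9/64)x^7 + (189/128)x^6 - (495/64)x^5 + (6435/256)x^4 - (849/16)x^3 + (9081/128)x^2 - (6981/128)x + 9387/512

g(x) = -(9/64)x^7 + (189/128)x^6 - (495/64)x^5 + (6435/256)x^4 - (849/16)x^3 + (9081/128)x^2 - (6981/128)x + 9387/512


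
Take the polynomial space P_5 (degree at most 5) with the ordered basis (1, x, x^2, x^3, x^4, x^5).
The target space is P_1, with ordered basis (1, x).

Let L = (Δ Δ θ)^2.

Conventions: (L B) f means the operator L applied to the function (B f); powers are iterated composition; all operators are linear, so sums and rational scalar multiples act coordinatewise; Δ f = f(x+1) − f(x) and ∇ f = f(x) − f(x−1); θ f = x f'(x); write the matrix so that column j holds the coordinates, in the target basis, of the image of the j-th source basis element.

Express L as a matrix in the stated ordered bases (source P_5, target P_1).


the matrix is [[0, 0, 0, 0, 192, 3000]; [0, 0, 0, 0, 0, 1800]] (rows listed top to bottom)

image of 1: 0
image of x: 0
image of x^2: 0
image of x^3: 0
image of x^4: 192
image of x^5: 1800x + 3000
each image's coordinates form column j of the matrix


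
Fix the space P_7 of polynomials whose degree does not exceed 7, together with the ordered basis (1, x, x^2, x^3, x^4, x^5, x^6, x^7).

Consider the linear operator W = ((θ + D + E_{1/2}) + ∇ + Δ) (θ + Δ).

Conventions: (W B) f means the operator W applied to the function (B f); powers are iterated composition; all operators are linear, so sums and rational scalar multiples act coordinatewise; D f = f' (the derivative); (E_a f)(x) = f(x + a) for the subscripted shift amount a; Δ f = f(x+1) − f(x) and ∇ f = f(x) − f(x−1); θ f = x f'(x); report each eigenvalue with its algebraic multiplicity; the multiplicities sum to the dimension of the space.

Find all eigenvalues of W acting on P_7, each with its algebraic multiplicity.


λ = 0 (multiplicity 1), λ = 2 (multiplicity 1), λ = 6 (multiplicity 1), λ = 12 (multiplicity 1), λ = 20 (multiplicity 1), λ = 30 (multiplicity 1), λ = 42 (multiplicity 1), λ = 56 (multiplicity 1)

image of 1: 0
image of x: 2x + 9/2
image of x^2: 6x^2 + 18x + 17/2
image of x^3: 12x^3 + (81/2)x^2 + (117/4)x + 149/8
image of x^4: 20x^4 + 72x^3 + 66x^2 + 87x + 101/4
image of x^5: 30x^5 + (225/2)x^4 + (245/2)x^3 + (995/4)x^2 + (2105/16)x + 1687/32
image of x^6: 42x^6 + 162x^5 + (405/2)x^4 + 560x^3 + (3285/8)x^2 + (669/2)x + 2607/32
image of x^7: 56x^7 + (441/2)x^6 + (1239/4)x^5 + (8715/8)x^4 + (15925/16)x^3 + (39501/32)x^2 + (36953/64)x + 21009/128
the matrix is upper triangular; its diagonal is (0, 2, 6, 12, 20, 30, 42, 56)
for a triangular matrix the eigenvalues are the diagonal entries, with algebraic multiplicity their repetition count


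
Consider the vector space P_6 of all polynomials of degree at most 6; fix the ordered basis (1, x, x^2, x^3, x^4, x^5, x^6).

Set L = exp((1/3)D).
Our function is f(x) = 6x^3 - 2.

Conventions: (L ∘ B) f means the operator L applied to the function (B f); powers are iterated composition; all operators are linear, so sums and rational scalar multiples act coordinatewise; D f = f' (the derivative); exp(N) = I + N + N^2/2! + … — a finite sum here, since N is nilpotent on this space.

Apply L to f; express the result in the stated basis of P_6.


the image equals g(x) = 6x^3 + 6x^2 + 2x - 16/9

order-1 term: 6x^2
order-2 term: 2x
order-3 term: 2/9
the series for exp((1/3)D) f terminates at order 3
exp((1/3)D) f = 6x^3 + 6x^2 + 2x - 16/9


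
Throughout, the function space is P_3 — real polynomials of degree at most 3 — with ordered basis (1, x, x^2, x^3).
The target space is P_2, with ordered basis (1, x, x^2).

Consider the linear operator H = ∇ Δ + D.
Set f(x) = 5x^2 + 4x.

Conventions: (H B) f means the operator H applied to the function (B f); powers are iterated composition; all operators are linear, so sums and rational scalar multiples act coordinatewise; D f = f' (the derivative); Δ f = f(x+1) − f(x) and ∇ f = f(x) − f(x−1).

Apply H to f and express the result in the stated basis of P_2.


the image equals g(x) = 10x + 14

Δ f = 10x + 9
∇ Δ f = 10
D f = 10x + 4
(∇ Δ + D) f = 10x + 14


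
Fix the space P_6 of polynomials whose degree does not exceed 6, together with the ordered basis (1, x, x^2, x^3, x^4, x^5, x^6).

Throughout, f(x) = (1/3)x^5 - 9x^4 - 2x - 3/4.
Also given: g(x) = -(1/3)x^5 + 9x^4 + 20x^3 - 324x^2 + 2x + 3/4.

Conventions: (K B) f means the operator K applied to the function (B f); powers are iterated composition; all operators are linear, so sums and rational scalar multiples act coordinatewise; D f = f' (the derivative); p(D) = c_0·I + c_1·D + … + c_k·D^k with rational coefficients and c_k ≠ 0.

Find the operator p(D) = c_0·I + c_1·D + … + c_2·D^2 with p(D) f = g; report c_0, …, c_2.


c_0 = -1, c_1 = 0, c_2 = 3

D^0 f = (1/3)x^5 - 9x^4 - 2x - 3/4
D^1 f = (5/3)x^4 - 36x^3 - 2
D^2 f = (20/3)x^3 - 108x^2
matching coefficients of g against c_0 f + c_1 Df + … from the top degree down determines the c_i
solution: c_0 = -1, c_1 = 0, c_2 = 3


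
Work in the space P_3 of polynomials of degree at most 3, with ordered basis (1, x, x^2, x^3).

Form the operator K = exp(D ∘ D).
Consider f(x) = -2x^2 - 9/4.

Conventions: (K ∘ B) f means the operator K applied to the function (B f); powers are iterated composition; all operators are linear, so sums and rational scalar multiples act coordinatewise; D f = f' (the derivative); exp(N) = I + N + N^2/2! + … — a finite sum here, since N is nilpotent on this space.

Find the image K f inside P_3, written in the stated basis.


g(x) = -2x^2 - 25/4

order-1 term: -4
the series for exp(D ∘ D) f terminates at order 1
exp(D ∘ D) f = -2x^2 - 25/4


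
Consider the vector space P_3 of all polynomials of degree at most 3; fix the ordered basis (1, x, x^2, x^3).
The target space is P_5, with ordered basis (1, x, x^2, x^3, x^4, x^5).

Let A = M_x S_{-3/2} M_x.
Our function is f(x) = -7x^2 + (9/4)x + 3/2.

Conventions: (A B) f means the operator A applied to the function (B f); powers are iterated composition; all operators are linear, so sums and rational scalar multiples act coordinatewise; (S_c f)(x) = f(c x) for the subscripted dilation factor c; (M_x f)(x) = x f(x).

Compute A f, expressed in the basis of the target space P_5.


g(x) = (189/8)x^4 + (81/16)x^3 - (9/4)x^2

M_x f = -7x^3 + (9/4)x^2 + (3/2)x
S_{-3/2} M_x f = (189/8)x^3 + (81/16)x^2 - (9/4)x
M_x S_{-3/2} M_x f = (189/8)x^4 + (81/16)x^3 - (9/4)x^2


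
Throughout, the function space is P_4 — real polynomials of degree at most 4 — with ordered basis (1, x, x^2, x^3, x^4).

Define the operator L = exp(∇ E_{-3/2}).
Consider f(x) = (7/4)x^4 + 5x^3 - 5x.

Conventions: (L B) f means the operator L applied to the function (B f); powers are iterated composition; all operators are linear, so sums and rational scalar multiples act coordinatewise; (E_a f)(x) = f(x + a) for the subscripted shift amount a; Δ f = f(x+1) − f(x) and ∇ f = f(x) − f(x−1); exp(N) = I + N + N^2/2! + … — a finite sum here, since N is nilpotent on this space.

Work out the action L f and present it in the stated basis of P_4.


g(x) = (7/4)x^4 + 12x^3 - (33/2)x^2 - (165/4)x + 285/4

order-1 term: 7x^3 - 27x^2 + (103/4)x - 13/4
order-2 term: (21/2)x^2 - 69x + 439/4
order-3 term: 7x - 37
order-4 term: 7/4
the series for exp(∇ E_{-3/2}) f terminates at order 4
exp(∇ E_{-3/2}) f = (7/4)x^4 + 12x^3 - (33/2)x^2 - (165/4)x + 285/4


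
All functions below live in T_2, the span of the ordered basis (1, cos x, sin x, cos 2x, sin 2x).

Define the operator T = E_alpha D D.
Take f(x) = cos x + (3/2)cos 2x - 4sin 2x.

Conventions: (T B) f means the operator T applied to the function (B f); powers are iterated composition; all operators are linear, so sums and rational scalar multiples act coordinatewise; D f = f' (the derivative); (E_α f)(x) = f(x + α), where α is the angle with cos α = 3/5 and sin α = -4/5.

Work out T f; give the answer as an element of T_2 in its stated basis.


the image equals g(x) = -(3/5)cos x - (4/5)sin x - (342/25)cos 2x - (256/25)sin 2x

D f = -sin x - 8cos 2x - 3sin 2x
D D f = -cos x - 6cos 2x + 16sin 2x
E_alpha D D f = -(3/5)cos x - (4/5)sin x - (342/25)cos 2x - (256/25)sin 2x


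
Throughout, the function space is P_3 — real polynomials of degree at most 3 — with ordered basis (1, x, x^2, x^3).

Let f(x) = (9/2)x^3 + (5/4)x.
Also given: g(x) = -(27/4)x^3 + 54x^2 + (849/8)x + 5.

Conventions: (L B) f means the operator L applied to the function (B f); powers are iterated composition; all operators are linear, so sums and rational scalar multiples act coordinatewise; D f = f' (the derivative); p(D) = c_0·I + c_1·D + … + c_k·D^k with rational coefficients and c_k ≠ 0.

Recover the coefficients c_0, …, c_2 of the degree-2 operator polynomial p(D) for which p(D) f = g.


D^0 f = (9/2)x^3 + (5/4)x
D^1 f = (27/2)x^2 + 5/4
D^2 f = 27x
matching coefficients of g against c_0 f + c_1 Df + … from the top degree down determines the c_i
solution: c_0 = -3/2, c_1 = 4, c_2 = 4

c_0 = -3/2, c_1 = 4, c_2 = 4


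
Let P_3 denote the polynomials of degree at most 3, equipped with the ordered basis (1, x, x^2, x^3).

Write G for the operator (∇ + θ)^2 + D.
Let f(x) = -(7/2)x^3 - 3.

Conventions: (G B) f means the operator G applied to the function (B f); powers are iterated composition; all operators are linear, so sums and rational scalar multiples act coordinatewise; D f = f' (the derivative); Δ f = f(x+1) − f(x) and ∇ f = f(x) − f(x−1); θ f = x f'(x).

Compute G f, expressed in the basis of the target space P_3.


∇ f = -(21/2)x^2 + (21/2)x - 7/2
θ f = -(21/2)x^3
(∇ + θ) f = -(21/2)x^3 - (21/2)x^2 + (21/2)x - 7/2
∇ (∇ + θ) f = -(63/2)x^2 + (21/2)x + 21/2
θ (∇ + θ) f = -(63/2)x^3 - 21x^2 + (21/2)x
(∇ + θ) (∇ + θ) f = -(63/2)x^3 - (105/2)x^2 + 21x + 21/2
D f = -(21/2)x^2
((∇ + θ)^2 + D) f = -(63/2)x^3 - 63x^2 + 21x + 21/2

the result is g(x) = -(63/2)x^3 - 63x^2 + 21x + 21/2


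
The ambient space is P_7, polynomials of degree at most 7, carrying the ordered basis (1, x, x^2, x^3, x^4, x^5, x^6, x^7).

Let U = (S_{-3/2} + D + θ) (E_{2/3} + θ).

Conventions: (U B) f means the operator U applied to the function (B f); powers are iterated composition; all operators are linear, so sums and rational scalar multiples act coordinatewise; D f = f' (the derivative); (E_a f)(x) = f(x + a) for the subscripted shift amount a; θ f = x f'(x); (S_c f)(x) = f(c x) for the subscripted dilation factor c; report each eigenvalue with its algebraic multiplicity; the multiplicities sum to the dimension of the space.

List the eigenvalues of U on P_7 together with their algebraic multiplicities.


image of 1: 1
image of x: -x + 8/3
image of x^2: (51/4)x^2 + (16/3)x + 16/9
image of x^3: -(3/2)x^3 + (41/2)x^2 + (10/3)x + 44/27
image of x^4: (725/16)x^4 + 19x^3 + (58/3)x^2 + (128/27)x + 112/81
image of x^5: -(249/16)x^5 + (1445/24)x^4 + (35/3)x^3 + (700/27)x^2 + (440/81)x + 272/243
image of x^6: (7791/64)x^6 + (253/8)x^5 + (965/12)x^4 + (220/9)x^3 + (820/27)x^2 + (448/81)x + 640/729
image of x^7: -(1291/16)x^7 + (4389/32)x^6 + (91/24)x^5 + (7595/54)x^4 + (350/9)x^3 + (2632/81)x^2 + (3808/729)x + 1472/2187
the matrix is upper triangular; its diagonal is (1, -1, 51/4, -3/2, 725/16, -249/16, 7791/64, -1291/16)
for a triangular matrix the eigenvalues are the diagonal entries, with algebraic multiplicity their repetition count

λ = -1291/16 (multiplicity 1), λ = -249/16 (multiplicity 1), λ = -3/2 (multiplicity 1), λ = -1 (multiplicity 1), λ = 1 (multiplicity 1), λ = 51/4 (multiplicity 1), λ = 725/16 (multiplicity 1), λ = 7791/64 (multiplicity 1)


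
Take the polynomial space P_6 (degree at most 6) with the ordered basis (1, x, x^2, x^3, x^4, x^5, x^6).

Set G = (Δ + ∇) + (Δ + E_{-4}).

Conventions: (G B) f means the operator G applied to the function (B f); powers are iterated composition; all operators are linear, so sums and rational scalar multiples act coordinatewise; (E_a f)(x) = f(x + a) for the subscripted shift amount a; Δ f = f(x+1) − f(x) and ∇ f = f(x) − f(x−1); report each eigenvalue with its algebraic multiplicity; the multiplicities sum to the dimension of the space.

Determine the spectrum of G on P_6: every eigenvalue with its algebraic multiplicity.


image of 1: 1
image of x: x - 1
image of x^2: x^2 - 2x + 17
image of x^3: x^3 - 3x^2 + 51x - 61
image of x^4: x^4 - 4x^3 + 102x^2 - 244x + 257
image of x^5: x^5 - 5x^4 + 170x^3 - 610x^2 + 1285x - 1021
image of x^6: x^6 - 6x^5 + 255x^4 - 1220x^3 + 3855x^2 - 6126x + 4097
the matrix is upper triangular; its diagonal is (1, 1, 1, 1, 1, 1, 1)
for a triangular matrix the eigenvalues are the diagonal entries, with algebraic multiplicity their repetition count

λ = 1 (multiplicity 7)


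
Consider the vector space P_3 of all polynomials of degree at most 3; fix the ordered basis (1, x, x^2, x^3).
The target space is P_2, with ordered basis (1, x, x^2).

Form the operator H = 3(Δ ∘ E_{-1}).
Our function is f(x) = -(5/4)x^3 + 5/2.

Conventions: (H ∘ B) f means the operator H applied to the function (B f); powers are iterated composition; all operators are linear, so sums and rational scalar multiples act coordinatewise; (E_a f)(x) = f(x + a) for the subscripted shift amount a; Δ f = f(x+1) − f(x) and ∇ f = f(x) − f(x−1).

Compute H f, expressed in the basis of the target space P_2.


g(x) = -(45/4)x^2 + (45/4)x - 15/4

E_{-1} f = -(5/4)x^3 + (15/4)x^2 - (15/4)x + 15/4
Δ E_{-1} f = -(15/4)x^2 + (15/4)x - 5/4
(3(Δ ∘ E_{-1})) f = -(45/4)x^2 + (45/4)x - 15/4


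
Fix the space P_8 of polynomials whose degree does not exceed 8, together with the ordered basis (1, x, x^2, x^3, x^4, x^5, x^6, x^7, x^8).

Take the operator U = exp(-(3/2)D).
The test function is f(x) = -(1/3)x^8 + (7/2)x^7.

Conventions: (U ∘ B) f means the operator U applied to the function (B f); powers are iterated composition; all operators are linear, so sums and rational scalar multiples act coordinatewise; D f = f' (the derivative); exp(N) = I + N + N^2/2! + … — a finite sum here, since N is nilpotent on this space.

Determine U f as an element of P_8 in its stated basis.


order-1 term: 4x^7 - (147/4)x^6
order-2 term: -21x^6 + (1323/8)x^5
order-3 term: 63x^5 - (6615/16)x^4
order-4 term: -(945/8)x^4 + (19845/32)x^3
order-5 term: (567/4)x^3 - (35721/64)x^2
order-6 term: -(1701/16)x^2 + (35721/128)x
order-7 term: (729/16)x - 15309/256
order-8 term: -2187/256
the series for exp(-(3/2)D) f terminates at order 8
exp(-(3/2)D) f = -(1/3)x^8 + (15/2)x^7 - (231/4)x^6 + (1827/8)x^5 - (8505/16)x^4 + (24381/32)x^3 - (42525/64)x^2 + (41553/128)x - 2187/32

the result is g(x) = -(1/3)x^8 + (15/2)x^7 - (231/4)x^6 + (1827/8)x^5 - (8505/16)x^4 + (24381/32)x^3 - (42525/64)x^2 + (41553/128)x - 2187/32


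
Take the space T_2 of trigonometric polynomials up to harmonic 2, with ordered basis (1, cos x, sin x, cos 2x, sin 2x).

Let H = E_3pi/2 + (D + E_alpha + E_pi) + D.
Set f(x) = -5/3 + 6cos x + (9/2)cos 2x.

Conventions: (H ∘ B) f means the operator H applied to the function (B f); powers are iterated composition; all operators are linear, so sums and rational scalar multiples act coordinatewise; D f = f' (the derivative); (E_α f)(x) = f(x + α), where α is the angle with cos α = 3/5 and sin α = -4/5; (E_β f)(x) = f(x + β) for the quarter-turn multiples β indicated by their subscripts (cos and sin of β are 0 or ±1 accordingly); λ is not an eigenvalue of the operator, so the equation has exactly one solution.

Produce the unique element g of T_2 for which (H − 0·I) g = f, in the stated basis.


the result is g(x) = -5/9 - 12cos x + 6sin x - (63/466)cos 2x + (342/233)sin 2x

write g with unknown coordinates in the stated basis and equate coefficients in (H − 0·I) g = f
solving from the highest basis element down gives g = -5/9 - 12cos x + 6sin x - (63/466)cos 2x + (342/233)sin 2x
check: H g = -5/3 + 6cos x + (9/2)cos 2x
so H g − 0·g = -5/3 + 6cos x + (9/2)cos 2x = f ✓


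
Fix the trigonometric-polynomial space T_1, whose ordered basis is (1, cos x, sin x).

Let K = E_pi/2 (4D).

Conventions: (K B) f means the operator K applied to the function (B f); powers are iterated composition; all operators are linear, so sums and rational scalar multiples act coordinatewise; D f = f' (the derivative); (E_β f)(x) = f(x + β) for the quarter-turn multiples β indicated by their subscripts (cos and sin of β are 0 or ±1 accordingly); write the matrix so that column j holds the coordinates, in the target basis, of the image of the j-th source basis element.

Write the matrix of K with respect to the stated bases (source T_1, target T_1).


image of 1: 0
image of cos x: -4cos x
image of sin x: -4sin x
each image's coordinates form column j of the matrix

the matrix is [[0, 0, 0]; [0, -4, 0]; [0, 0, -4]] (rows listed top to bottom)


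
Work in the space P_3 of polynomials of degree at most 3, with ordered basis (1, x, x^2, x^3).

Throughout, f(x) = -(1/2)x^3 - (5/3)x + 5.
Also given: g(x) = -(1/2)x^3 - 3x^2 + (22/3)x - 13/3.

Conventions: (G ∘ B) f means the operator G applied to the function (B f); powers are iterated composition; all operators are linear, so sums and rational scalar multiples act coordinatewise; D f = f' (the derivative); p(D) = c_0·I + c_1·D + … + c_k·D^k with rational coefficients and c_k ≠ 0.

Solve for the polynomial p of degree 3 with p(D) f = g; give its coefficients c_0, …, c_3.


p(D) = I + 2·D − 3·D^2 + 2·D^3, i.e. c_0 = 1, c_1 = 2, c_2 = -3, c_3 = 2

D^0 f = -(1/2)x^3 - (5/3)x + 5
D^1 f = -(3/2)x^2 - 5/3
D^2 f = -3x
D^3 f = -3
matching coefficients of g against c_0 f + c_1 Df + … from the top degree down determines the c_i
solution: c_0 = 1, c_1 = 2, c_2 = -3, c_3 = 2


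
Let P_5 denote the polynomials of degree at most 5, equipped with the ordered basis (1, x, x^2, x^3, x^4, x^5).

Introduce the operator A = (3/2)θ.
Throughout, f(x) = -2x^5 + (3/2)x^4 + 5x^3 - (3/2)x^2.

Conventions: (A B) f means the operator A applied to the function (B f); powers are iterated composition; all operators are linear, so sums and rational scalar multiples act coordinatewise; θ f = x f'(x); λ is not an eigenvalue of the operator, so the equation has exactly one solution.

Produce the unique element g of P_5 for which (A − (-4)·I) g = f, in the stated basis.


g(x) = -(4/23)x^5 + (3/20)x^4 + (10/17)x^3 - (3/14)x^2

write g with unknown coordinates in the stated basis and equate coefficients in (A − (-4)·I) g = f
solving from the highest basis element down gives g = -(4/23)x^5 + (3/20)x^4 + (10/17)x^3 - (3/14)x^2
check: A g = -(30/23)x^5 + (9/10)x^4 + (45/17)x^3 - (9/14)x^2
so A g − (-4)·g = -2x^5 + (3/2)x^4 + 5x^3 - (3/2)x^2 = f ✓


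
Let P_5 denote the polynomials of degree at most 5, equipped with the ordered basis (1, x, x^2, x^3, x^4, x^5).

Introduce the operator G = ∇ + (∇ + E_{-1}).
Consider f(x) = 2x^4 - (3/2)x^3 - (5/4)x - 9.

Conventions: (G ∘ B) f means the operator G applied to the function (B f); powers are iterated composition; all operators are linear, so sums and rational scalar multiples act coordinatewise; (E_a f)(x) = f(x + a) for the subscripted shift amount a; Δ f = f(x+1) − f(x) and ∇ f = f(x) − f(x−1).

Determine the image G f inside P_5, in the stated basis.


∇ f = 8x^3 - (33/2)x^2 + (25/2)x - 19/4
∇ f = 8x^3 - (33/2)x^2 + (25/2)x - 19/4
E_{-1} f = 2x^4 - (19/2)x^3 + (33/2)x^2 - (55/4)x - 17/4
(∇ + E_{-1}) f = 2x^4 - (3/2)x^3 - (5/4)x - 9
(∇ + (∇ + E_{-1})) f = 2x^4 + (13/2)x^3 - (33/2)x^2 + (45/4)x - 55/4

the result is g(x) = 2x^4 + (13/2)x^3 - (33/2)x^2 + (45/4)x - 55/4


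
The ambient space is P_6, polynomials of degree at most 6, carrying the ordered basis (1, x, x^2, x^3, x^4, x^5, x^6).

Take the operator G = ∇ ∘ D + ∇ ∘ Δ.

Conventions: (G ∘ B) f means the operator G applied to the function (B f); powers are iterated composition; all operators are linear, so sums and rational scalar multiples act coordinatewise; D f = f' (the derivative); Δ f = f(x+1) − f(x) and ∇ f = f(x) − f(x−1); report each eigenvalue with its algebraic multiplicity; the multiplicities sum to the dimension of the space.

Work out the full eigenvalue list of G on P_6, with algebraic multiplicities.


λ = 0 (multiplicity 7)

image of 1: 0
image of x: 0
image of x^2: 4
image of x^3: 12x - 3
image of x^4: 24x^2 - 12x + 6
image of x^5: 40x^3 - 30x^2 + 30x - 5
image of x^6: 60x^4 - 60x^3 + 90x^2 - 30x + 8
the matrix is upper triangular; its diagonal is (0, 0, 0, 0, 0, 0, 0)
for a triangular matrix the eigenvalues are the diagonal entries, with algebraic multiplicity their repetition count


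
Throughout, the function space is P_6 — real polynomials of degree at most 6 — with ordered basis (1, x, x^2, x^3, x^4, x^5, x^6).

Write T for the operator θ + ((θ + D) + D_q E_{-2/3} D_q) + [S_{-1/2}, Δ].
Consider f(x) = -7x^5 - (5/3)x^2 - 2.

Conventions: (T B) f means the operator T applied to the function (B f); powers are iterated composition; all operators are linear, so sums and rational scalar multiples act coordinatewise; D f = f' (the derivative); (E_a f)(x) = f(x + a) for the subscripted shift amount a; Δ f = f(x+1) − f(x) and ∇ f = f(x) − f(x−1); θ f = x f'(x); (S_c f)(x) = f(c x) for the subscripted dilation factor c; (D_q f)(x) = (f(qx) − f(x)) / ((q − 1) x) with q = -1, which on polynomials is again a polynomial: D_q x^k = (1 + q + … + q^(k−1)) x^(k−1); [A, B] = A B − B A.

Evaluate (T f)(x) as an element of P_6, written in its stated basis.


θ f = -35x^5 - (10/3)x^2
θ f = -35x^5 - (10/3)x^2
D f = -35x^4 - (10/3)x
(θ + D) f = -35x^5 - 35x^4 - (10/3)x^2 - (10/3)x
D_q f = -7x^4
E_{-2/3} D_q f = -7x^4 + (56/3)x^3 - (56/3)x^2 + (224/27)x - 112/81
D_q E_{-2/3} D_q f = (56/3)x^2 + 224/27
((θ + D) + D_q E_{-2/3} D_q) f = -35x^5 - 35x^4 + (46/3)x^2 - (10/3)x + 224/27
Δ f = -35x^4 - 70x^3 - 70x^2 - (115/3)x - 26/3
S_{-1/2} Δ f = -(35/16)x^4 + (35/4)x^3 - (35/2)x^2 + (115/6)x - 26/3
S_{-1/2} f = (7/32)x^5 - (5/12)x^2 - 2
Δ S_{-1/2} f = (35/32)x^4 + (35/16)x^3 + (35/16)x^2 + (25/96)x - 19/96
[S_{-1/2}, Δ] f = -(105/32)x^4 + (105/16)x^3 - (315/16)x^2 + (605/32)x - 271/32
(θ + ((θ + D) + D_q E_{-2/3} D_q) + [S_{-1/2}, Δ]) f = -70x^5 - (1225/32)x^4 + (105/16)x^3 - (123/16)x^2 + (1495/96)x - 149/864

the result is g(x) = -70x^5 - (1225/32)x^4 + (105/16)x^3 - (123/16)x^2 + (1495/96)x - 149/864


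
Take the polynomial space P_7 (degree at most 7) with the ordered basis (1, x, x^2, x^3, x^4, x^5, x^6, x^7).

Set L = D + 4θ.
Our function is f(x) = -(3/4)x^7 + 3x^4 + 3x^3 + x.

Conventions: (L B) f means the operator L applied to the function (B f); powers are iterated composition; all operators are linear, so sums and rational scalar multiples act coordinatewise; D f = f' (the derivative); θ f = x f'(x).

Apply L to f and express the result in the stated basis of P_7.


D f = -(21/4)x^6 + 12x^3 + 9x^2 + 1
θ f = -(21/4)x^7 + 12x^4 + 9x^3 + x
(4θ) f = -21x^7 + 48x^4 + 36x^3 + 4x
(D + 4θ) f = -21x^7 - (21/4)x^6 + 48x^4 + 48x^3 + 9x^2 + 4x + 1

the result is g(x) = -21x^7 - (21/4)x^6 + 48x^4 + 48x^3 + 9x^2 + 4x + 1
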